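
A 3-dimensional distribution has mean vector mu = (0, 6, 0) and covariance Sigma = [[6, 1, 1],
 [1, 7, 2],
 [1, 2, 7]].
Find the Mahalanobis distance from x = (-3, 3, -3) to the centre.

Step 1 — centre the observation: (x - mu) = (-3, -3, -3).

Step 2 — invert Sigma (cofactor / det for 3×3, or solve directly):
  Sigma^{-1} = [[0.1731, -0.0192, -0.0192],
 [-0.0192, 0.1577, -0.0423],
 [-0.0192, -0.0423, 0.1577]].

Step 3 — form the quadratic (x - mu)^T · Sigma^{-1} · (x - mu):
  Sigma^{-1} · (x - mu) = (-0.4038, -0.2885, -0.2885).
  (x - mu)^T · [Sigma^{-1} · (x - mu)] = (-3)·(-0.4038) + (-3)·(-0.2885) + (-3)·(-0.2885) = 2.9423.

Step 4 — take square root: d = √(2.9423) ≈ 1.7153.

d(x, mu) = √(2.9423) ≈ 1.7153


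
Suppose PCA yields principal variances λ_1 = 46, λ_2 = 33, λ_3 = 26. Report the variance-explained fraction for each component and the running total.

Step 1 — total variance = trace(Sigma) = Σ λ_i = 46 + 33 + 26 = 105.

Step 2 — fraction explained by component i = λ_i / Σ λ:
  PC1: 46/105 = 0.4381
  PC2: 33/105 = 0.3143
  PC3: 26/105 = 0.2476

Step 3 — cumulative fraction after k components = (λ_1 + ... + λ_k) / Σ λ:
  k = 1: 46/105 = 0.4381
  k = 2: (46 + 33)/105 = 79/105 = 0.7524
  k = 3: (46 + 33 + 26)/105 = 105/105 = 1

Summary (fraction, with percent):

explained: PC1 0.4381 (43.81%), PC2 0.3143 (31.43%), PC3 0.2476 (24.76%);  cumulative: 0.4381, 0.7524, 1


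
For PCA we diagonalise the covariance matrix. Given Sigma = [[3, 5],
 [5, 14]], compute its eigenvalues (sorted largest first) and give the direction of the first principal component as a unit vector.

Step 1 — characteristic polynomial of 2×2 Sigma:
  det(Sigma - λI) = λ² - trace · λ + det = 0.
  trace = 3 + 14 = 17, det = 3·14 - (5)² = 17.
Step 2 — discriminant:
  Δ = trace² - 4·det = 289 - 68 = 221.
Step 3 — eigenvalues:
  λ = (trace ± √Δ)/2 = (17 ± 14.8661)/2,
  λ_1 = 15.933,  λ_2 = 1.067.

Step 4 — unit eigenvector for λ_1: solve (Sigma - λ_1 I)v = 0. First row:
  (3 - 15.933)·v_x + (5)·v_y = 0, i.e. (-12.933)·v_x + (5)·v_y = 0,
  so v ∝ (b, λ_1 - a) = (5, 12.933) = u.
  ||u|| = √((5)² + (12.933)²) = √(192.2634) ≈ 13.8659,
  v_1 = u/||u|| ≈ (0.3606, 0.9327) (||v_1|| = 1).

λ_1 = 15.933,  λ_2 = 1.067;  v_1 ≈ (0.3606, 0.9327)


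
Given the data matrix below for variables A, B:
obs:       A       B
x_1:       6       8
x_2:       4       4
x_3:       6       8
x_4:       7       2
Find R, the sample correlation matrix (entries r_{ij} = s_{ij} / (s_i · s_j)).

Step 1 — column means:
  mean(A) = (6 + 4 + 6 + 7) / 4 = 23/4 = 5.75
  mean(B) = (8 + 4 + 8 + 2) / 4 = 22/4 = 5.5

Step 2 — sample variances and covariances s[i,j] = (1/(n-1)) · Σ_k (x_{k,i} - mean_i) · (x_{k,j} - mean_j), with n-1 = 3:
  s[A,A] = ((0.25)·(0.25) + (-1.75)·(-1.75) + (0.25)·(0.25) + (1.25)·(1.25)) / 3 = 4.75/3 = 1.5833
  s[A,B] = ((0.25)·(2.5) + (-1.75)·(-1.5) + (0.25)·(2.5) + (1.25)·(-3.5)) / 3 = -0.5/3 = -0.1667
  s[B,B] = ((2.5)·(2.5) + (-1.5)·(-1.5) + (2.5)·(2.5) + (-3.5)·(-3.5)) / 3 = 27/3 = 9
  Sample standard deviations s_i = √(s[i,i]):
  s(A) = √(1.5833) = 1.2583
  s(B) = √(9) = 3

Step 3 — r_{ij} = s_{ij} / (s_i · s_j):
  r[A,A] = 1 (diagonal).
  r[A,B] = -0.1667 / (1.2583 · 3) = -0.1667 / 3.7749 = -0.0442
  r[B,B] = 1 (diagonal).

R is symmetric with unit diagonal. Assembling:

R = [[1, -0.0442],
 [-0.0442, 1]]


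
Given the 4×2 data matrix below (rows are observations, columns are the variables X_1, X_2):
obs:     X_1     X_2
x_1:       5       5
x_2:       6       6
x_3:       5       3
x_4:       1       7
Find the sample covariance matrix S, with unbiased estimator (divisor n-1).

Step 1 — column means:
  mean(X_1) = (5 + 6 + 5 + 1) / 4 = 17/4 = 4.25
  mean(X_2) = (5 + 6 + 3 + 7) / 4 = 21/4 = 5.25

Step 2 — sample covariance S[i,j] = (1/(n-1)) · Σ_k (x_{k,i} - mean_i) · (x_{k,j} - mean_j), with n-1 = 3.
  S[X_1,X_1] = ((0.75)·(0.75) + (1.75)·(1.75) + (0.75)·(0.75) + (-3.25)·(-3.25)) / 3 = 14.75/3 = 4.9167
  S[X_1,X_2] = ((0.75)·(-0.25) + (1.75)·(0.75) + (0.75)·(-2.25) + (-3.25)·(1.75)) / 3 = -6.25/3 = -2.0833
  S[X_2,X_2] = ((-0.25)·(-0.25) + (0.75)·(0.75) + (-2.25)·(-2.25) + (1.75)·(1.75)) / 3 = 8.75/3 = 2.9167

S is symmetric (S[j,i] = S[i,j]). Assembling:

S = [[4.9167, -2.0833],
 [-2.0833, 2.9167]]


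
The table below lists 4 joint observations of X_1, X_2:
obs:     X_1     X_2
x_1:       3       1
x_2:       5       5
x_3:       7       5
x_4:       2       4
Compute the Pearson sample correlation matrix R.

Step 1 — column means:
  mean(X_1) = (3 + 5 + 7 + 2) / 4 = 17/4 = 4.25
  mean(X_2) = (1 + 5 + 5 + 4) / 4 = 15/4 = 3.75

Step 2 — sample variances and covariances s[i,j] = (1/(n-1)) · Σ_k (x_{k,i} - mean_i) · (x_{k,j} - mean_j), with n-1 = 3:
  s[X_1,X_1] = ((-1.25)·(-1.25) + (0.75)·(0.75) + (2.75)·(2.75) + (-2.25)·(-2.25)) / 3 = 14.75/3 = 4.9167
  s[X_1,X_2] = ((-1.25)·(-2.75) + (0.75)·(1.25) + (2.75)·(1.25) + (-2.25)·(0.25)) / 3 = 7.25/3 = 2.4167
  s[X_2,X_2] = ((-2.75)·(-2.75) + (1.25)·(1.25) + (1.25)·(1.25) + (0.25)·(0.25)) / 3 = 10.75/3 = 3.5833
  Sample standard deviations s_i = √(s[i,i]):
  s(X_1) = √(4.9167) = 2.2174
  s(X_2) = √(3.5833) = 1.893

Step 3 — r_{ij} = s_{ij} / (s_i · s_j):
  r[X_1,X_1] = 1 (diagonal).
  r[X_1,X_2] = 2.4167 / (2.2174 · 1.893) = 2.4167 / 4.1974 = 0.5758
  r[X_2,X_2] = 1 (diagonal).

R is symmetric with unit diagonal. Assembling:

R = [[1, 0.5758],
 [0.5758, 1]]


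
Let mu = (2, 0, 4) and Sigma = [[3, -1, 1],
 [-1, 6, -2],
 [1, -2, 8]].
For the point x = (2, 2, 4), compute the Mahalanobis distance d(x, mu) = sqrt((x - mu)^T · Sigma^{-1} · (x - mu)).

Step 1 — centre the observation: (x - mu) = (0, 2, 0).

Step 2 — invert Sigma (cofactor / det for 3×3, or solve directly):
  Sigma^{-1} = [[0.3607, 0.0492, -0.0328],
 [0.0492, 0.1885, 0.041],
 [-0.0328, 0.041, 0.1393]].

Step 3 — form the quadratic (x - mu)^T · Sigma^{-1} · (x - mu):
  Sigma^{-1} · (x - mu) = (0.0984, 0.377, 0.082).
  (x - mu)^T · [Sigma^{-1} · (x - mu)] = (0)·(0.0984) + (2)·(0.377) + (0)·(0.082) = 0.7541.

Step 4 — take square root: d = √(0.7541) ≈ 0.8684.

d(x, mu) = √(0.7541) ≈ 0.8684


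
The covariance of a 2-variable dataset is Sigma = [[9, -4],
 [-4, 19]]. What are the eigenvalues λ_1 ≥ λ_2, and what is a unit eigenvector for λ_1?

Step 1 — characteristic polynomial of 2×2 Sigma:
  det(Sigma - λI) = λ² - trace · λ + det = 0.
  trace = 9 + 19 = 28, det = 9·19 - (-4)² = 155.
Step 2 — discriminant:
  Δ = trace² - 4·det = 784 - 620 = 164.
Step 3 — eigenvalues:
  λ = (trace ± √Δ)/2 = (28 ± 12.8062)/2,
  λ_1 = 20.4031,  λ_2 = 7.5969.

Step 4 — unit eigenvector for λ_1: solve (Sigma - λ_1 I)v = 0. First row:
  (9 - 20.4031)·v_x + (-4)·v_y = 0, i.e. (-11.4031)·v_x + (-4)·v_y = 0,
  so v ∝ (b, λ_1 - a) = (-4, 11.4031); multiply by -1 so the first entry is positive: u = (4, -11.4031).
  ||u|| = √((4)² + (-11.4031)²) = √(146.0312) ≈ 12.0843,
  v_1 = u/||u|| ≈ (0.331, -0.9436) (||v_1|| = 1).

λ_1 = 20.4031,  λ_2 = 7.5969;  v_1 ≈ (0.331, -0.9436)


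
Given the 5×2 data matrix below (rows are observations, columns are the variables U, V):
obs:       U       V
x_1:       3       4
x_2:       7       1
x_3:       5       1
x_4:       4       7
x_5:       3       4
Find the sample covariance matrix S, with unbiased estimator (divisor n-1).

Step 1 — column means:
  mean(U) = (3 + 7 + 5 + 4 + 3) / 5 = 22/5 = 4.4
  mean(V) = (4 + 1 + 1 + 7 + 4) / 5 = 17/5 = 3.4

Step 2 — sample covariance S[i,j] = (1/(n-1)) · Σ_k (x_{k,i} - mean_i) · (x_{k,j} - mean_j), with n-1 = 4.
  S[U,U] = ((-1.4)·(-1.4) + (2.6)·(2.6) + (0.6)·(0.6) + (-0.4)·(-0.4) + (-1.4)·(-1.4)) / 4 = 11.2/4 = 2.8
  S[U,V] = ((-1.4)·(0.6) + (2.6)·(-2.4) + (0.6)·(-2.4) + (-0.4)·(3.6) + (-1.4)·(0.6)) / 4 = -10.8/4 = -2.7
  S[V,V] = ((0.6)·(0.6) + (-2.4)·(-2.4) + (-2.4)·(-2.4) + (3.6)·(3.6) + (0.6)·(0.6)) / 4 = 25.2/4 = 6.3

S is symmetric (S[j,i] = S[i,j]). Assembling:

S = [[2.8, -2.7],
 [-2.7, 6.3]]


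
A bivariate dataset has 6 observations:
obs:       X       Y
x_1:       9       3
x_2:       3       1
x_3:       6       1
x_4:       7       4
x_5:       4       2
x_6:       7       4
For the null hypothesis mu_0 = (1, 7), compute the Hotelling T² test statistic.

Step 1 — sample mean vector:
  mean(X) = (9 + 3 + 6 + 7 + 4 + 7) / 6 = 36/6 = 6
  mean(Y) = (3 + 1 + 1 + 4 + 2 + 4) / 6 = 15/6 = 2.5
  x̄ = (6, 2.5),  deviation x̄ - mu_0 = (6, 2.5) - (1, 7) = (5, -4.5).

Step 2 — sample covariance matrix, S[i,j] = (1/(n-1)) · Σ_k (x_{k,i} - mean_i) · (x_{k,j} - mean_j), divisor n-1 = 5:
  S[X,X] = ((3)·(3) + (-3)·(-3) + (0)·(0) + (1)·(1) + (-2)·(-2) + (1)·(1)) / 5 = 24/5 = 4.8
  S[X,Y] = ((3)·(0.5) + (-3)·(-1.5) + (0)·(-1.5) + (1)·(1.5) + (-2)·(-0.5) + (1)·(1.5)) / 5 = 10/5 = 2
  S[Y,Y] = ((0.5)·(0.5) + (-1.5)·(-1.5) + (-1.5)·(-1.5) + (1.5)·(1.5) + (-0.5)·(-0.5) + (1.5)·(1.5)) / 5 = 9.5/5 = 1.9
  S = [[4.8, 2],
 [2, 1.9]].

Step 3 — invert S. det(S) = 4.8·1.9 - (2)² = 5.12.
  S^{-1} = (1/det) · [[d, -b], [-b, a]] = [[0.3711, -0.3906],
 [-0.3906, 0.9375]].

Step 4 — quadratic form (x̄ - mu_0)^T · S^{-1} · (x̄ - mu_0):
  S^{-1} · (x̄ - mu_0) = (3.6133, -6.1719),
  (x̄ - mu_0)^T · [...] = (5)·(3.6133) + (-4.5)·(-6.1719) = 45.8398.

Step 5 — scale by n: T² = 6 · 45.8398 = 275.0391.

T² ≈ 275.0391


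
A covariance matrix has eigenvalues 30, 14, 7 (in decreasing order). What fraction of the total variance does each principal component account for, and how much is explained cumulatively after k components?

Step 1 — total variance = trace(Sigma) = Σ λ_i = 30 + 14 + 7 = 51.

Step 2 — fraction explained by component i = λ_i / Σ λ:
  PC1: 30/51 = 0.5882
  PC2: 14/51 = 0.2745
  PC3: 7/51 = 0.1373

Step 3 — cumulative fraction after k components = (λ_1 + ... + λ_k) / Σ λ:
  k = 1: 30/51 = 0.5882
  k = 2: (30 + 14)/51 = 44/51 = 0.8627
  k = 3: (30 + 14 + 7)/51 = 51/51 = 1

Summary (fraction, with percent):

explained: PC1 0.5882 (58.82%), PC2 0.2745 (27.45%), PC3 0.1373 (13.73%);  cumulative: 0.5882, 0.8627, 1


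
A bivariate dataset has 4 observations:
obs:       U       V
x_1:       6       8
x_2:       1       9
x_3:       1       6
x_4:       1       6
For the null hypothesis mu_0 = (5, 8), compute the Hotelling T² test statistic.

Step 1 — sample mean vector:
  mean(U) = (6 + 1 + 1 + 1) / 4 = 9/4 = 2.25
  mean(V) = (8 + 9 + 6 + 6) / 4 = 29/4 = 7.25
  x̄ = (2.25, 7.25),  deviation x̄ - mu_0 = (2.25, 7.25) - (5, 8) = (-2.75, -0.75).

Step 2 — sample covariance matrix, S[i,j] = (1/(n-1)) · Σ_k (x_{k,i} - mean_i) · (x_{k,j} - mean_j), divisor n-1 = 3:
  S[U,U] = ((3.75)·(3.75) + (-1.25)·(-1.25) + (-1.25)·(-1.25) + (-1.25)·(-1.25)) / 3 = 18.75/3 = 6.25
  S[U,V] = ((3.75)·(0.75) + (-1.25)·(1.75) + (-1.25)·(-1.25) + (-1.25)·(-1.25)) / 3 = 3.75/3 = 1.25
  S[V,V] = ((0.75)·(0.75) + (1.75)·(1.75) + (-1.25)·(-1.25) + (-1.25)·(-1.25)) / 3 = 6.75/3 = 2.25
  S = [[6.25, 1.25],
 [1.25, 2.25]].

Step 3 — invert S. det(S) = 6.25·2.25 - (1.25)² = 12.5.
  S^{-1} = (1/det) · [[d, -b], [-b, a]] = [[0.18, -0.1],
 [-0.1, 0.5]].

Step 4 — quadratic form (x̄ - mu_0)^T · S^{-1} · (x̄ - mu_0):
  S^{-1} · (x̄ - mu_0) = (-0.42, -0.1),
  (x̄ - mu_0)^T · [...] = (-2.75)·(-0.42) + (-0.75)·(-0.1) = 1.23.

Step 5 — scale by n: T² = 4 · 1.23 = 4.92.

T² ≈ 4.92


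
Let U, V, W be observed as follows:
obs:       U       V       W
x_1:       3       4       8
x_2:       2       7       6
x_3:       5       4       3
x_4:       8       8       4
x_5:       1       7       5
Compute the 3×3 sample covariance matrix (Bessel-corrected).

Step 1 — column means:
  mean(U) = (3 + 2 + 5 + 8 + 1) / 5 = 19/5 = 3.8
  mean(V) = (4 + 7 + 4 + 8 + 7) / 5 = 30/5 = 6
  mean(W) = (8 + 6 + 3 + 4 + 5) / 5 = 26/5 = 5.2

Step 2 — sample covariance S[i,j] = (1/(n-1)) · Σ_k (x_{k,i} - mean_i) · (x_{k,j} - mean_j), with n-1 = 4.
  S[U,U] = ((-0.8)·(-0.8) + (-1.8)·(-1.8) + (1.2)·(1.2) + (4.2)·(4.2) + (-2.8)·(-2.8)) / 4 = 30.8/4 = 7.7
  S[U,V] = ((-0.8)·(-2) + (-1.8)·(1) + (1.2)·(-2) + (4.2)·(2) + (-2.8)·(1)) / 4 = 3/4 = 0.75
  S[U,W] = ((-0.8)·(2.8) + (-1.8)·(0.8) + (1.2)·(-2.2) + (4.2)·(-1.2) + (-2.8)·(-0.2)) / 4 = -10.8/4 = -2.7
  S[V,V] = ((-2)·(-2) + (1)·(1) + (-2)·(-2) + (2)·(2) + (1)·(1)) / 4 = 14/4 = 3.5
  S[V,W] = ((-2)·(2.8) + (1)·(0.8) + (-2)·(-2.2) + (2)·(-1.2) + (1)·(-0.2)) / 4 = -3/4 = -0.75
  S[W,W] = ((2.8)·(2.8) + (0.8)·(0.8) + (-2.2)·(-2.2) + (-1.2)·(-1.2) + (-0.2)·(-0.2)) / 4 = 14.8/4 = 3.7

S is symmetric (S[j,i] = S[i,j]). Assembling:

S = [[7.7, 0.75, -2.7],
 [0.75, 3.5, -0.75],
 [-2.7, -0.75, 3.7]]


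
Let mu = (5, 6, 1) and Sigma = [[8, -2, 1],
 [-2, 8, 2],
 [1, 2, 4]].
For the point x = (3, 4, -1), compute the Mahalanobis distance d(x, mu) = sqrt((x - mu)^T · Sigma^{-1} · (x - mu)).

Step 1 — centre the observation: (x - mu) = (-2, -2, -2).

Step 2 — invert Sigma (cofactor / det for 3×3, or solve directly):
  Sigma^{-1} = [[0.1458, 0.0521, -0.0625],
 [0.0521, 0.1615, -0.0938],
 [-0.0625, -0.0938, 0.3125]].

Step 3 — form the quadratic (x - mu)^T · Sigma^{-1} · (x - mu):
  Sigma^{-1} · (x - mu) = (-0.2708, -0.2396, -0.3125).
  (x - mu)^T · [Sigma^{-1} · (x - mu)] = (-2)·(-0.2708) + (-2)·(-0.2396) + (-2)·(-0.3125) = 1.6458.

Step 4 — take square root: d = √(1.6458) ≈ 1.2829.

d(x, mu) = √(1.6458) ≈ 1.2829


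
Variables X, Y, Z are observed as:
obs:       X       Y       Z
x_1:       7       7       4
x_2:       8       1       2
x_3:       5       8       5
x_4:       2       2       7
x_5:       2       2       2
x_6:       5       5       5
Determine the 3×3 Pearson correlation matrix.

Step 1 — column means:
  mean(X) = (7 + 8 + 5 + 2 + 2 + 5) / 6 = 29/6 = 4.8333
  mean(Y) = (7 + 1 + 8 + 2 + 2 + 5) / 6 = 25/6 = 4.1667
  mean(Z) = (4 + 2 + 5 + 7 + 2 + 5) / 6 = 25/6 = 4.1667

Step 2 — sample variances and covariances s[i,j] = (1/(n-1)) · Σ_k (x_{k,i} - mean_i) · (x_{k,j} - mean_j), with n-1 = 5:
  s[X,X] = ((2.1667)·(2.1667) + (3.1667)·(3.1667) + (0.1667)·(0.1667) + (-2.8333)·(-2.8333) + (-2.8333)·(-2.8333) + (0.1667)·(0.1667)) / 5 = 30.8333/5 = 6.1667
  s[X,Y] = ((2.1667)·(2.8333) + (3.1667)·(-3.1667) + (0.1667)·(3.8333) + (-2.8333)·(-2.1667) + (-2.8333)·(-2.1667) + (0.1667)·(0.8333)) / 5 = 9.1667/5 = 1.8333
  s[X,Z] = ((2.1667)·(-0.1667) + (3.1667)·(-2.1667) + (0.1667)·(0.8333) + (-2.8333)·(2.8333) + (-2.8333)·(-2.1667) + (0.1667)·(0.8333)) / 5 = -8.8333/5 = -1.7667
  s[Y,Y] = ((2.8333)·(2.8333) + (-3.1667)·(-3.1667) + (3.8333)·(3.8333) + (-2.1667)·(-2.1667) + (-2.1667)·(-2.1667) + (0.8333)·(0.8333)) / 5 = 42.8333/5 = 8.5667
  s[Y,Z] = ((2.8333)·(-0.1667) + (-3.1667)·(-2.1667) + (3.8333)·(0.8333) + (-2.1667)·(2.8333) + (-2.1667)·(-2.1667) + (0.8333)·(0.8333)) / 5 = 8.8333/5 = 1.7667
  s[Z,Z] = ((-0.1667)·(-0.1667) + (-2.1667)·(-2.1667) + (0.8333)·(0.8333) + (2.8333)·(2.8333) + (-2.1667)·(-2.1667) + (0.8333)·(0.8333)) / 5 = 18.8333/5 = 3.7667
  Sample standard deviations s_i = √(s[i,i]):
  s(X) = √(6.1667) = 2.4833
  s(Y) = √(8.5667) = 2.9269
  s(Z) = √(3.7667) = 1.9408

Step 3 — r_{ij} = s_{ij} / (s_i · s_j):
  r[X,X] = 1 (diagonal).
  r[X,Y] = 1.8333 / (2.4833 · 2.9269) = 1.8333 / 7.2683 = 0.2522
  r[X,Z] = -1.7667 / (2.4833 · 1.9408) = -1.7667 / 4.8195 = -0.3666
  r[Y,Y] = 1 (diagonal).
  r[Y,Z] = 1.7667 / (2.9269 · 1.9408) = 1.7667 / 5.6805 = 0.311
  r[Z,Z] = 1 (diagonal).

R is symmetric with unit diagonal. Assembling:

R = [[1, 0.2522, -0.3666],
 [0.2522, 1, 0.311],
 [-0.3666, 0.311, 1]]


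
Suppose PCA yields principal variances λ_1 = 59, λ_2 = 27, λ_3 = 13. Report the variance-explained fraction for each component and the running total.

Step 1 — total variance = trace(Sigma) = Σ λ_i = 59 + 27 + 13 = 99.

Step 2 — fraction explained by component i = λ_i / Σ λ:
  PC1: 59/99 = 0.596
  PC2: 27/99 = 0.2727
  PC3: 13/99 = 0.1313

Step 3 — cumulative fraction after k components = (λ_1 + ... + λ_k) / Σ λ:
  k = 1: 59/99 = 0.596
  k = 2: (59 + 27)/99 = 86/99 = 0.8687
  k = 3: (59 + 27 + 13)/99 = 99/99 = 1

Summary (fraction, with percent):

explained: PC1 0.596 (59.6%), PC2 0.2727 (27.27%), PC3 0.1313 (13.13%);  cumulative: 0.596, 0.8687, 1


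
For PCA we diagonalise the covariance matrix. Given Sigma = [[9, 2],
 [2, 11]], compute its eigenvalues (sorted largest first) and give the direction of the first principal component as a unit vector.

Step 1 — characteristic polynomial of 2×2 Sigma:
  det(Sigma - λI) = λ² - trace · λ + det = 0.
  trace = 9 + 11 = 20, det = 9·11 - (2)² = 95.
Step 2 — discriminant:
  Δ = trace² - 4·det = 400 - 380 = 20.
Step 3 — eigenvalues:
  λ = (trace ± √Δ)/2 = (20 ± 4.4721)/2,
  λ_1 = 12.2361,  λ_2 = 7.7639.

Step 4 — unit eigenvector for λ_1: solve (Sigma - λ_1 I)v = 0. First row:
  (9 - 12.2361)·v_x + (2)·v_y = 0, i.e. (-3.2361)·v_x + (2)·v_y = 0,
  so v ∝ (b, λ_1 - a) = (2, 3.2361) = u.
  ||u|| = √((2)² + (3.2361)²) = √(14.4721) ≈ 3.8042,
  v_1 = u/||u|| ≈ (0.5257, 0.8507) (||v_1|| = 1).

λ_1 = 12.2361,  λ_2 = 7.7639;  v_1 ≈ (0.5257, 0.8507)


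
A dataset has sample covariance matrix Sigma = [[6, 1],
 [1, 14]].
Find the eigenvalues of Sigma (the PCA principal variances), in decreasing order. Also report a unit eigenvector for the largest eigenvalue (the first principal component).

Step 1 — characteristic polynomial of 2×2 Sigma:
  det(Sigma - λI) = λ² - trace · λ + det = 0.
  trace = 6 + 14 = 20, det = 6·14 - (1)² = 83.
Step 2 — discriminant:
  Δ = trace² - 4·det = 400 - 332 = 68.
Step 3 — eigenvalues:
  λ = (trace ± √Δ)/2 = (20 ± 8.2462)/2,
  λ_1 = 14.1231,  λ_2 = 5.8769.

Step 4 — unit eigenvector for λ_1: solve (Sigma - λ_1 I)v = 0. First row:
  (6 - 14.1231)·v_x + (1)·v_y = 0, i.e. (-8.1231)·v_x + (1)·v_y = 0,
  so v ∝ (b, λ_1 - a) = (1, 8.1231) = u.
  ||u|| = √((1)² + (8.1231)²) = √(66.9848) ≈ 8.1844,
  v_1 = u/||u|| ≈ (0.1222, 0.9925) (||v_1|| = 1).

λ_1 = 14.1231,  λ_2 = 5.8769;  v_1 ≈ (0.1222, 0.9925)


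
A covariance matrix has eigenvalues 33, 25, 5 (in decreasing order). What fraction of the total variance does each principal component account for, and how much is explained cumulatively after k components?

Step 1 — total variance = trace(Sigma) = Σ λ_i = 33 + 25 + 5 = 63.

Step 2 — fraction explained by component i = λ_i / Σ λ:
  PC1: 33/63 = 0.5238
  PC2: 25/63 = 0.3968
  PC3: 5/63 = 0.0794

Step 3 — cumulative fraction after k components = (λ_1 + ... + λ_k) / Σ λ:
  k = 1: 33/63 = 0.5238
  k = 2: (33 + 25)/63 = 58/63 = 0.9206
  k = 3: (33 + 25 + 5)/63 = 63/63 = 1

Summary (fraction, with percent):

explained: PC1 0.5238 (52.38%), PC2 0.3968 (39.68%), PC3 0.0794 (7.94%);  cumulative: 0.5238, 0.9206, 1


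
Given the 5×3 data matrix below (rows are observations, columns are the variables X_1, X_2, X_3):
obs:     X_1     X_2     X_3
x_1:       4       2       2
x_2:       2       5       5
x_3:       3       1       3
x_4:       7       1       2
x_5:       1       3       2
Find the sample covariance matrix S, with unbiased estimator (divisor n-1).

Step 1 — column means:
  mean(X_1) = (4 + 2 + 3 + 7 + 1) / 5 = 17/5 = 3.4
  mean(X_2) = (2 + 5 + 1 + 1 + 3) / 5 = 12/5 = 2.4
  mean(X_3) = (2 + 5 + 3 + 2 + 2) / 5 = 14/5 = 2.8

Step 2 — sample covariance S[i,j] = (1/(n-1)) · Σ_k (x_{k,i} - mean_i) · (x_{k,j} - mean_j), with n-1 = 4.
  S[X_1,X_1] = ((0.6)·(0.6) + (-1.4)·(-1.4) + (-0.4)·(-0.4) + (3.6)·(3.6) + (-2.4)·(-2.4)) / 4 = 21.2/4 = 5.3
  S[X_1,X_2] = ((0.6)·(-0.4) + (-1.4)·(2.6) + (-0.4)·(-1.4) + (3.6)·(-1.4) + (-2.4)·(0.6)) / 4 = -9.8/4 = -2.45
  S[X_1,X_3] = ((0.6)·(-0.8) + (-1.4)·(2.2) + (-0.4)·(0.2) + (3.6)·(-0.8) + (-2.4)·(-0.8)) / 4 = -4.6/4 = -1.15
  S[X_2,X_2] = ((-0.4)·(-0.4) + (2.6)·(2.6) + (-1.4)·(-1.4) + (-1.4)·(-1.4) + (0.6)·(0.6)) / 4 = 11.2/4 = 2.8
  S[X_2,X_3] = ((-0.4)·(-0.8) + (2.6)·(2.2) + (-1.4)·(0.2) + (-1.4)·(-0.8) + (0.6)·(-0.8)) / 4 = 6.4/4 = 1.6
  S[X_3,X_3] = ((-0.8)·(-0.8) + (2.2)·(2.2) + (0.2)·(0.2) + (-0.8)·(-0.8) + (-0.8)·(-0.8)) / 4 = 6.8/4 = 1.7

S is symmetric (S[j,i] = S[i,j]). Assembling:

S = [[5.3, -2.45, -1.15],
 [-2.45, 2.8, 1.6],
 [-1.15, 1.6, 1.7]]


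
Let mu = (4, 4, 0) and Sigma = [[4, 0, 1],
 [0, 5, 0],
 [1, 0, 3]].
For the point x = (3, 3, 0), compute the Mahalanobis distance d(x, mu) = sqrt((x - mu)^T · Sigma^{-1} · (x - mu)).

Step 1 — centre the observation: (x - mu) = (-1, -1, 0).

Step 2 — invert Sigma (cofactor / det for 3×3, or solve directly):
  Sigma^{-1} = [[0.2727, 0, -0.0909],
 [0, 0.2, 0],
 [-0.0909, 0, 0.3636]].

Step 3 — form the quadratic (x - mu)^T · Sigma^{-1} · (x - mu):
  Sigma^{-1} · (x - mu) = (-0.2727, -0.2, 0.0909).
  (x - mu)^T · [Sigma^{-1} · (x - mu)] = (-1)·(-0.2727) + (-1)·(-0.2) + (0)·(0.0909) = 0.4727.

Step 4 — take square root: d = √(0.4727) ≈ 0.6876.

d(x, mu) = √(0.4727) ≈ 0.6876


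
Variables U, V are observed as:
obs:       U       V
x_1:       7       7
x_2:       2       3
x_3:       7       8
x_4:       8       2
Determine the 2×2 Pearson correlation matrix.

Step 1 — column means:
  mean(U) = (7 + 2 + 7 + 8) / 4 = 24/4 = 6
  mean(V) = (7 + 3 + 8 + 2) / 4 = 20/4 = 5

Step 2 — sample variances and covariances s[i,j] = (1/(n-1)) · Σ_k (x_{k,i} - mean_i) · (x_{k,j} - mean_j), with n-1 = 3:
  s[U,U] = ((1)·(1) + (-4)·(-4) + (1)·(1) + (2)·(2)) / 3 = 22/3 = 7.3333
  s[U,V] = ((1)·(2) + (-4)·(-2) + (1)·(3) + (2)·(-3)) / 3 = 7/3 = 2.3333
  s[V,V] = ((2)·(2) + (-2)·(-2) + (3)·(3) + (-3)·(-3)) / 3 = 26/3 = 8.6667
  Sample standard deviations s_i = √(s[i,i]):
  s(U) = √(7.3333) = 2.708
  s(V) = √(8.6667) = 2.9439

Step 3 — r_{ij} = s_{ij} / (s_i · s_j):
  r[U,U] = 1 (diagonal).
  r[U,V] = 2.3333 / (2.708 · 2.9439) = 2.3333 / 7.9722 = 0.2927
  r[V,V] = 1 (diagonal).

R is symmetric with unit diagonal. Assembling:

R = [[1, 0.2927],
 [0.2927, 1]]


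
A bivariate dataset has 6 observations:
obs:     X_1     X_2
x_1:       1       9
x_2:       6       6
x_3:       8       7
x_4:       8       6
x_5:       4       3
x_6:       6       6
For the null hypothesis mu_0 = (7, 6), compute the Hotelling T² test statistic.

Step 1 — sample mean vector:
  mean(X_1) = (1 + 6 + 8 + 8 + 4 + 6) / 6 = 33/6 = 5.5
  mean(X_2) = (9 + 6 + 7 + 6 + 3 + 6) / 6 = 37/6 = 6.1667
  x̄ = (5.5, 6.1667),  deviation x̄ - mu_0 = (5.5, 6.1667) - (7, 6) = (-1.5, 0.1667).

Step 2 — sample covariance matrix, S[i,j] = (1/(n-1)) · Σ_k (x_{k,i} - mean_i) · (x_{k,j} - mean_j), divisor n-1 = 5:
  S[X_1,X_1] = ((-4.5)·(-4.5) + (0.5)·(0.5) + (2.5)·(2.5) + (2.5)·(2.5) + (-1.5)·(-1.5) + (0.5)·(0.5)) / 5 = 35.5/5 = 7.1
  S[X_1,X_2] = ((-4.5)·(2.8333) + (0.5)·(-0.1667) + (2.5)·(0.8333) + (2.5)·(-0.1667) + (-1.5)·(-3.1667) + (0.5)·(-0.1667)) / 5 = -6.5/5 = -1.3
  S[X_2,X_2] = ((2.8333)·(2.8333) + (-0.1667)·(-0.1667) + (0.8333)·(0.8333) + (-0.1667)·(-0.1667) + (-3.1667)·(-3.1667) + (-0.1667)·(-0.1667)) / 5 = 18.8333/5 = 3.7667
  S = [[7.1, -1.3],
 [-1.3, 3.7667]].

Step 3 — invert S. det(S) = 7.1·3.7667 - (-1.3)² = 25.0533.
  S^{-1} = (1/det) · [[d, -b], [-b, a]] = [[0.1503, 0.0519],
 [0.0519, 0.2834]].

Step 4 — quadratic form (x̄ - mu_0)^T · S^{-1} · (x̄ - mu_0):
  S^{-1} · (x̄ - mu_0) = (-0.2169, -0.0306),
  (x̄ - mu_0)^T · [...] = (-1.5)·(-0.2169) + (0.1667)·(-0.0306) = 0.3202.

Step 5 — scale by n: T² = 6 · 0.3202 = 1.9212.

T² ≈ 1.9212


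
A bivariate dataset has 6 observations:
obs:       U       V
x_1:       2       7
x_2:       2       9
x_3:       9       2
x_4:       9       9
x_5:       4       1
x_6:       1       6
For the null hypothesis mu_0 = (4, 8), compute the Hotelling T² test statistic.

Step 1 — sample mean vector:
  mean(U) = (2 + 2 + 9 + 9 + 4 + 1) / 6 = 27/6 = 4.5
  mean(V) = (7 + 9 + 2 + 9 + 1 + 6) / 6 = 34/6 = 5.6667
  x̄ = (4.5, 5.6667),  deviation x̄ - mu_0 = (4.5, 5.6667) - (4, 8) = (0.5, -2.3333).

Step 2 — sample covariance matrix, S[i,j] = (1/(n-1)) · Σ_k (x_{k,i} - mean_i) · (x_{k,j} - mean_j), divisor n-1 = 5:
  S[U,U] = ((-2.5)·(-2.5) + (-2.5)·(-2.5) + (4.5)·(4.5) + (4.5)·(4.5) + (-0.5)·(-0.5) + (-3.5)·(-3.5)) / 5 = 65.5/5 = 13.1
  S[U,V] = ((-2.5)·(1.3333) + (-2.5)·(3.3333) + (4.5)·(-3.6667) + (4.5)·(3.3333) + (-0.5)·(-4.6667) + (-3.5)·(0.3333)) / 5 = -12/5 = -2.4
  S[V,V] = ((1.3333)·(1.3333) + (3.3333)·(3.3333) + (-3.6667)·(-3.6667) + (3.3333)·(3.3333) + (-4.6667)·(-4.6667) + (0.3333)·(0.3333)) / 5 = 59.3333/5 = 11.8667
  S = [[13.1, -2.4],
 [-2.4, 11.8667]].

Step 3 — invert S. det(S) = 13.1·11.8667 - (-2.4)² = 149.6933.
  S^{-1} = (1/det) · [[d, -b], [-b, a]] = [[0.0793, 0.016],
 [0.016, 0.0875]].

Step 4 — quadratic form (x̄ - mu_0)^T · S^{-1} · (x̄ - mu_0):
  S^{-1} · (x̄ - mu_0) = (0.0022, -0.1962),
  (x̄ - mu_0)^T · [...] = (0.5)·(0.0022) + (-2.3333)·(-0.1962) = 0.4589.

Step 5 — scale by n: T² = 6 · 0.4589 = 2.7532.

T² ≈ 2.7532


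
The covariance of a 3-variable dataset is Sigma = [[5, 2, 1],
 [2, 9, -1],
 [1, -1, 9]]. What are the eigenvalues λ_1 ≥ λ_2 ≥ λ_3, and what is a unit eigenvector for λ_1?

Step 1 — characteristic polynomial p(λ) = det(λI - Sigma) = λ³ - tr·λ² + c_1·λ - det, where tr = trace, c_1 = sum of the principal 2×2 minors, det = det(Sigma):
  tr = 5 + 9 + 9 = 23,
  c_1 = (5·9 - (2)²) + (5·9 - (1)²) + (9·9 - (-1)²) = 41 + 44 + 80 = 165,
  det = 5·(9·9 - (-1)²) - (2)·((2)·9 - (-1)·(1)) + (1)·((2)·(-1) - 9·(1)) = 5·(80) - (2)·(19) + (1)·(-11) = 351.
  So p(λ) = λ³ - 23λ² + 165λ - 351.
Step 2 — look for an integer root (rational root theorem: any rational root is an integer divisor of 351). Testing λ = 9:
  p(9) = 729 - 1863 + 1485 - 351 = 0  ✓
  Dividing out (λ - 9): p(λ) = (λ - 9)(λ² - 14λ + 39).
Step 3 — remaining eigenvalues from the quadratic λ² - 14λ + 39 = 0:
  Δ = 14² - 4·39 = 196 - 156 = 40,  λ = (14 ± √40)/2 = (14 ± 6.3246)/2 ≈ 10.1623 or 3.8377.
  Sorted: λ_1 = 10.1623,  λ_2 = 9,  λ_3 = 3.8377  (check: sum = 23 = tr ✓).

Step 4 — unit eigenvector for λ_1 ≈ 10.1623: v spans the null space of (Sigma - λ_1 I), whose rows are
  r_1 = (-5.1623, 2, 1),  r_2 = (2, -1.1623, -1),  r_3 = (1, -1, -1.1623).
  v is orthogonal to every row, so take v ∝ r_1 × r_2 = ((2)·(-1) - (1)·(-1.1623), (1)·(2) - (-5.1623)·(-1), (-5.1623)·(-1.1623) - (2)·(2)) ≈ (-0.8377, -3.1623, 2).
  Rescale (multiply by -1 so the first nonzero entry is positive): u = (0.8377, 3.1623, -2).
  ||u|| = √((0.8377)² + (3.1623)² + (-2)²) = √(14.7018) ≈ 3.8343,  v_1 = u/||u|| ≈ (0.2185, 0.8247, -0.5216) (||v_1|| = 1).

λ_1 = 10.1623,  λ_2 = 9,  λ_3 = 3.8377;  v_1 ≈ (0.2185, 0.8247, -0.5216)


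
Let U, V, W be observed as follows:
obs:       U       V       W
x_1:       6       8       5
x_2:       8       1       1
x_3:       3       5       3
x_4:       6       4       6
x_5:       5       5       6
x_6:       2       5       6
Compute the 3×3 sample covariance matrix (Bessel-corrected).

Step 1 — column means:
  mean(U) = (6 + 8 + 3 + 6 + 5 + 2) / 6 = 30/6 = 5
  mean(V) = (8 + 1 + 5 + 4 + 5 + 5) / 6 = 28/6 = 4.6667
  mean(W) = (5 + 1 + 3 + 6 + 6 + 6) / 6 = 27/6 = 4.5

Step 2 — sample covariance S[i,j] = (1/(n-1)) · Σ_k (x_{k,i} - mean_i) · (x_{k,j} - mean_j), with n-1 = 5.
  S[U,U] = ((1)·(1) + (3)·(3) + (-2)·(-2) + (1)·(1) + (0)·(0) + (-3)·(-3)) / 5 = 24/5 = 4.8
  S[U,V] = ((1)·(3.3333) + (3)·(-3.6667) + (-2)·(0.3333) + (1)·(-0.6667) + (0)·(0.3333) + (-3)·(0.3333)) / 5 = -10/5 = -2
  S[U,W] = ((1)·(0.5) + (3)·(-3.5) + (-2)·(-1.5) + (1)·(1.5) + (0)·(1.5) + (-3)·(1.5)) / 5 = -10/5 = -2
  S[V,V] = ((3.3333)·(3.3333) + (-3.6667)·(-3.6667) + (0.3333)·(0.3333) + (-0.6667)·(-0.6667) + (0.3333)·(0.3333) + (0.3333)·(0.3333)) / 5 = 25.3333/5 = 5.0667
  S[V,W] = ((3.3333)·(0.5) + (-3.6667)·(-3.5) + (0.3333)·(-1.5) + (-0.6667)·(1.5) + (0.3333)·(1.5) + (0.3333)·(1.5)) / 5 = 14/5 = 2.8
  S[W,W] = ((0.5)·(0.5) + (-3.5)·(-3.5) + (-1.5)·(-1.5) + (1.5)·(1.5) + (1.5)·(1.5) + (1.5)·(1.5)) / 5 = 21.5/5 = 4.3

S is symmetric (S[j,i] = S[i,j]). Assembling:

S = [[4.8, -2, -2],
 [-2, 5.0667, 2.8],
 [-2, 2.8, 4.3]]


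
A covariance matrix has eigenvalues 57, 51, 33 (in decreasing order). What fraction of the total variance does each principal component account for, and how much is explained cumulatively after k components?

Step 1 — total variance = trace(Sigma) = Σ λ_i = 57 + 51 + 33 = 141.

Step 2 — fraction explained by component i = λ_i / Σ λ:
  PC1: 57/141 = 0.4043
  PC2: 51/141 = 0.3617
  PC3: 33/141 = 0.234

Step 3 — cumulative fraction after k components = (λ_1 + ... + λ_k) / Σ λ:
  k = 1: 57/141 = 0.4043
  k = 2: (57 + 51)/141 = 108/141 = 0.766
  k = 3: (57 + 51 + 33)/141 = 141/141 = 1

Summary (fraction, with percent):

explained: PC1 0.4043 (40.43%), PC2 0.3617 (36.17%), PC3 0.234 (23.4%);  cumulative: 0.4043, 0.766, 1


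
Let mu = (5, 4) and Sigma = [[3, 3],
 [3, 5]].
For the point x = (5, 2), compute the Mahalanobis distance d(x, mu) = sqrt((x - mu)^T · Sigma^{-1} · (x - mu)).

Step 1 — centre the observation: (x - mu) = (0, -2).

Step 2 — invert Sigma. det(Sigma) = 3·5 - (3)² = 6.
  Sigma^{-1} = (1/det) · [[d, -b], [-b, a]] = [[0.8333, -0.5],
 [-0.5, 0.5]].

Step 3 — form the quadratic (x - mu)^T · Sigma^{-1} · (x - mu):
  Sigma^{-1} · (x - mu) = (1, -1).
  (x - mu)^T · [Sigma^{-1} · (x - mu)] = (0)·(1) + (-2)·(-1) = 2.

Step 4 — take square root: d = √(2) ≈ 1.4142.

d(x, mu) = √(2) ≈ 1.4142


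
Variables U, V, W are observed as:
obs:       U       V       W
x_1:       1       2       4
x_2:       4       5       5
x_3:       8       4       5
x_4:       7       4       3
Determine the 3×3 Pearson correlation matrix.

Step 1 — column means:
  mean(U) = (1 + 4 + 8 + 7) / 4 = 20/4 = 5
  mean(V) = (2 + 5 + 4 + 4) / 4 = 15/4 = 3.75
  mean(W) = (4 + 5 + 5 + 3) / 4 = 17/4 = 4.25

Step 2 — sample variances and covariances s[i,j] = (1/(n-1)) · Σ_k (x_{k,i} - mean_i) · (x_{k,j} - mean_j), with n-1 = 3:
  s[U,U] = ((-4)·(-4) + (-1)·(-1) + (3)·(3) + (2)·(2)) / 3 = 30/3 = 10
  s[U,V] = ((-4)·(-1.75) + (-1)·(1.25) + (3)·(0.25) + (2)·(0.25)) / 3 = 7/3 = 2.3333
  s[U,W] = ((-4)·(-0.25) + (-1)·(0.75) + (3)·(0.75) + (2)·(-1.25)) / 3 = 0/3 = 0
  s[V,V] = ((-1.75)·(-1.75) + (1.25)·(1.25) + (0.25)·(0.25) + (0.25)·(0.25)) / 3 = 4.75/3 = 1.5833
  s[V,W] = ((-1.75)·(-0.25) + (1.25)·(0.75) + (0.25)·(0.75) + (0.25)·(-1.25)) / 3 = 1.25/3 = 0.4167
  s[W,W] = ((-0.25)·(-0.25) + (0.75)·(0.75) + (0.75)·(0.75) + (-1.25)·(-1.25)) / 3 = 2.75/3 = 0.9167
  Sample standard deviations s_i = √(s[i,i]):
  s(U) = √(10) = 3.1623
  s(V) = √(1.5833) = 1.2583
  s(W) = √(0.9167) = 0.9574

Step 3 — r_{ij} = s_{ij} / (s_i · s_j):
  r[U,U] = 1 (diagonal).
  r[U,V] = 2.3333 / (3.1623 · 1.2583) = 2.3333 / 3.9791 = 0.5864
  r[U,W] = 0 / (3.1623 · 0.9574) = 0 / 3.0277 = 0
  r[V,V] = 1 (diagonal).
  r[V,W] = 0.4167 / (1.2583 · 0.9574) = 0.4167 / 1.2047 = 0.3459
  r[W,W] = 1 (diagonal).

R is symmetric with unit diagonal. Assembling:

R = [[1, 0.5864, 0],
 [0.5864, 1, 0.3459],
 [0, 0.3459, 1]]


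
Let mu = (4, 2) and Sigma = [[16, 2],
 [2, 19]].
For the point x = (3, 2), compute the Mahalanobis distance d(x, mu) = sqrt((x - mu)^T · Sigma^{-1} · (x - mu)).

Step 1 — centre the observation: (x - mu) = (-1, 0).

Step 2 — invert Sigma. det(Sigma) = 16·19 - (2)² = 300.
  Sigma^{-1} = (1/det) · [[d, -b], [-b, a]] = [[0.0633, -0.0067],
 [-0.0067, 0.0533]].

Step 3 — form the quadratic (x - mu)^T · Sigma^{-1} · (x - mu):
  Sigma^{-1} · (x - mu) = (-0.0633, 0.0067).
  (x - mu)^T · [Sigma^{-1} · (x - mu)] = (-1)·(-0.0633) + (0)·(0.0067) = 0.0633.

Step 4 — take square root: d = √(0.0633) ≈ 0.2517.

d(x, mu) = √(0.0633) ≈ 0.2517


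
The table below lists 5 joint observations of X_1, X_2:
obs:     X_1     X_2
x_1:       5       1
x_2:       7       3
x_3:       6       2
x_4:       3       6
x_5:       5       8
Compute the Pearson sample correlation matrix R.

Step 1 — column means:
  mean(X_1) = (5 + 7 + 6 + 3 + 5) / 5 = 26/5 = 5.2
  mean(X_2) = (1 + 3 + 2 + 6 + 8) / 5 = 20/5 = 4

Step 2 — sample variances and covariances s[i,j] = (1/(n-1)) · Σ_k (x_{k,i} - mean_i) · (x_{k,j} - mean_j), with n-1 = 4:
  s[X_1,X_1] = ((-0.2)·(-0.2) + (1.8)·(1.8) + (0.8)·(0.8) + (-2.2)·(-2.2) + (-0.2)·(-0.2)) / 4 = 8.8/4 = 2.2
  s[X_1,X_2] = ((-0.2)·(-3) + (1.8)·(-1) + (0.8)·(-2) + (-2.2)·(2) + (-0.2)·(4)) / 4 = -8/4 = -2
  s[X_2,X_2] = ((-3)·(-3) + (-1)·(-1) + (-2)·(-2) + (2)·(2) + (4)·(4)) / 4 = 34/4 = 8.5
  Sample standard deviations s_i = √(s[i,i]):
  s(X_1) = √(2.2) = 1.4832
  s(X_2) = √(8.5) = 2.9155

Step 3 — r_{ij} = s_{ij} / (s_i · s_j):
  r[X_1,X_1] = 1 (diagonal).
  r[X_1,X_2] = -2 / (1.4832 · 2.9155) = -2 / 4.3243 = -0.4625
  r[X_2,X_2] = 1 (diagonal).

R is symmetric with unit diagonal. Assembling:

R = [[1, -0.4625],
 [-0.4625, 1]]


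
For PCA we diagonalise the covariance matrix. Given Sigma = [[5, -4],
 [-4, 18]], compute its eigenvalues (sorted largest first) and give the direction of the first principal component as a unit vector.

Step 1 — characteristic polynomial of 2×2 Sigma:
  det(Sigma - λI) = λ² - trace · λ + det = 0.
  trace = 5 + 18 = 23, det = 5·18 - (-4)² = 74.
Step 2 — discriminant:
  Δ = trace² - 4·det = 529 - 296 = 233.
Step 3 — eigenvalues:
  λ = (trace ± √Δ)/2 = (23 ± 15.2643)/2,
  λ_1 = 19.1322,  λ_2 = 3.8678.

Step 4 — unit eigenvector for λ_1: solve (Sigma - λ_1 I)v = 0. First row:
  (5 - 19.1322)·v_x + (-4)·v_y = 0, i.e. (-14.1322)·v_x + (-4)·v_y = 0,
  so v ∝ (b, λ_1 - a) = (-4, 14.1322); multiply by -1 so the first entry is positive: u = (4, -14.1322).
  ||u|| = √((4)² + (-14.1322)²) = √(215.7182) ≈ 14.6873,
  v_1 = u/||u|| ≈ (0.2723, -0.9622) (||v_1|| = 1).

λ_1 = 19.1322,  λ_2 = 3.8678;  v_1 ≈ (0.2723, -0.9622)


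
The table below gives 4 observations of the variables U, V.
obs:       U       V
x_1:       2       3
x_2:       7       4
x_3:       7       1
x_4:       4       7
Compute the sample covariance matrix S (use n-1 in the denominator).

Step 1 — column means:
  mean(U) = (2 + 7 + 7 + 4) / 4 = 20/4 = 5
  mean(V) = (3 + 4 + 1 + 7) / 4 = 15/4 = 3.75

Step 2 — sample covariance S[i,j] = (1/(n-1)) · Σ_k (x_{k,i} - mean_i) · (x_{k,j} - mean_j), with n-1 = 3.
  S[U,U] = ((-3)·(-3) + (2)·(2) + (2)·(2) + (-1)·(-1)) / 3 = 18/3 = 6
  S[U,V] = ((-3)·(-0.75) + (2)·(0.25) + (2)·(-2.75) + (-1)·(3.25)) / 3 = -6/3 = -2
  S[V,V] = ((-0.75)·(-0.75) + (0.25)·(0.25) + (-2.75)·(-2.75) + (3.25)·(3.25)) / 3 = 18.75/3 = 6.25

S is symmetric (S[j,i] = S[i,j]). Assembling:

S = [[6, -2],
 [-2, 6.25]]


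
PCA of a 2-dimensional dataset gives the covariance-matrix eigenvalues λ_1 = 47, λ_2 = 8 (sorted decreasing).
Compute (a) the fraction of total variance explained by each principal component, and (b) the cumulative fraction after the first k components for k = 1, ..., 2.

Step 1 — total variance = trace(Sigma) = Σ λ_i = 47 + 8 = 55.

Step 2 — fraction explained by component i = λ_i / Σ λ:
  PC1: 47/55 = 0.8545
  PC2: 8/55 = 0.1455

Step 3 — cumulative fraction after k components = (λ_1 + ... + λ_k) / Σ λ:
  k = 1: 47/55 = 0.8545
  k = 2: (47 + 8)/55 = 55/55 = 1

Summary (fraction, with percent):

explained: PC1 0.8545 (85.45%), PC2 0.1455 (14.55%);  cumulative: 0.8545, 1


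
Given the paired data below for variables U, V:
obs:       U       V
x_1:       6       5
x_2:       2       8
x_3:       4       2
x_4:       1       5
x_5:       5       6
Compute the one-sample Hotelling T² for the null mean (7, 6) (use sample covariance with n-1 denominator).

Step 1 — sample mean vector:
  mean(U) = (6 + 2 + 4 + 1 + 5) / 5 = 18/5 = 3.6
  mean(V) = (5 + 8 + 2 + 5 + 6) / 5 = 26/5 = 5.2
  x̄ = (3.6, 5.2),  deviation x̄ - mu_0 = (3.6, 5.2) - (7, 6) = (-3.4, -0.8).

Step 2 — sample covariance matrix, S[i,j] = (1/(n-1)) · Σ_k (x_{k,i} - mean_i) · (x_{k,j} - mean_j), divisor n-1 = 4:
  S[U,U] = ((2.4)·(2.4) + (-1.6)·(-1.6) + (0.4)·(0.4) + (-2.6)·(-2.6) + (1.4)·(1.4)) / 4 = 17.2/4 = 4.3
  S[U,V] = ((2.4)·(-0.2) + (-1.6)·(2.8) + (0.4)·(-3.2) + (-2.6)·(-0.2) + (1.4)·(0.8)) / 4 = -4.6/4 = -1.15
  S[V,V] = ((-0.2)·(-0.2) + (2.8)·(2.8) + (-3.2)·(-3.2) + (-0.2)·(-0.2) + (0.8)·(0.8)) / 4 = 18.8/4 = 4.7
  S = [[4.3, -1.15],
 [-1.15, 4.7]].

Step 3 — invert S. det(S) = 4.3·4.7 - (-1.15)² = 18.8875.
  S^{-1} = (1/det) · [[d, -b], [-b, a]] = [[0.2488, 0.0609],
 [0.0609, 0.2277]].

Step 4 — quadratic form (x̄ - mu_0)^T · S^{-1} · (x̄ - mu_0):
  S^{-1} · (x̄ - mu_0) = (-0.8948, -0.3891),
  (x̄ - mu_0)^T · [...] = (-3.4)·(-0.8948) + (-0.8)·(-0.3891) = 3.3535.

Step 5 — scale by n: T² = 5 · 3.3535 = 16.7677.

T² ≈ 16.7677


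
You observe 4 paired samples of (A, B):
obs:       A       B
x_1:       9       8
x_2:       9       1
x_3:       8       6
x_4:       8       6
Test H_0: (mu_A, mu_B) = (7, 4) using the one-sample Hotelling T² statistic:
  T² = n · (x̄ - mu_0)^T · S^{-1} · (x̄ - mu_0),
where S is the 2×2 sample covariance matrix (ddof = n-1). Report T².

Step 1 — sample mean vector:
  mean(A) = (9 + 9 + 8 + 8) / 4 = 34/4 = 8.5
  mean(B) = (8 + 1 + 6 + 6) / 4 = 21/4 = 5.25
  x̄ = (8.5, 5.25),  deviation x̄ - mu_0 = (8.5, 5.25) - (7, 4) = (1.5, 1.25).

Step 2 — sample covariance matrix, S[i,j] = (1/(n-1)) · Σ_k (x_{k,i} - mean_i) · (x_{k,j} - mean_j), divisor n-1 = 3:
  S[A,A] = ((0.5)·(0.5) + (0.5)·(0.5) + (-0.5)·(-0.5) + (-0.5)·(-0.5)) / 3 = 1/3 = 0.3333
  S[A,B] = ((0.5)·(2.75) + (0.5)·(-4.25) + (-0.5)·(0.75) + (-0.5)·(0.75)) / 3 = -1.5/3 = -0.5
  S[B,B] = ((2.75)·(2.75) + (-4.25)·(-4.25) + (0.75)·(0.75) + (0.75)·(0.75)) / 3 = 26.75/3 = 8.9167
  S = [[0.3333, -0.5],
 [-0.5, 8.9167]].

Step 3 — invert S. det(S) = 0.3333·8.9167 - (-0.5)² = 2.7222.
  S^{-1} = (1/det) · [[d, -b], [-b, a]] = [[3.2755, 0.1837],
 [0.1837, 0.1224]].

Step 4 — quadratic form (x̄ - mu_0)^T · S^{-1} · (x̄ - mu_0):
  S^{-1} · (x̄ - mu_0) = (5.1429, 0.4286),
  (x̄ - mu_0)^T · [...] = (1.5)·(5.1429) + (1.25)·(0.4286) = 8.25.

Step 5 — scale by n: T² = 4 · 8.25 = 33.

T² ≈ 33


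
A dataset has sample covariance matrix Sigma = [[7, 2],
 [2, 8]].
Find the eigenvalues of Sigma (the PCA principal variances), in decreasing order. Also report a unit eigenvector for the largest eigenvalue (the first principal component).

Step 1 — characteristic polynomial of 2×2 Sigma:
  det(Sigma - λI) = λ² - trace · λ + det = 0.
  trace = 7 + 8 = 15, det = 7·8 - (2)² = 52.
Step 2 — discriminant:
  Δ = trace² - 4·det = 225 - 208 = 17.
Step 3 — eigenvalues:
  λ = (trace ± √Δ)/2 = (15 ± 4.1231)/2,
  λ_1 = 9.5616,  λ_2 = 5.4384.

Step 4 — unit eigenvector for λ_1: solve (Sigma - λ_1 I)v = 0. First row:
  (7 - 9.5616)·v_x + (2)·v_y = 0, i.e. (-2.5616)·v_x + (2)·v_y = 0,
  so v ∝ (b, λ_1 - a) = (2, 2.5616) = u.
  ||u|| = √((2)² + (2.5616)²) = √(10.5616) ≈ 3.2499,
  v_1 = u/||u|| ≈ (0.6154, 0.7882) (||v_1|| = 1).

λ_1 = 9.5616,  λ_2 = 5.4384;  v_1 ≈ (0.6154, 0.7882)


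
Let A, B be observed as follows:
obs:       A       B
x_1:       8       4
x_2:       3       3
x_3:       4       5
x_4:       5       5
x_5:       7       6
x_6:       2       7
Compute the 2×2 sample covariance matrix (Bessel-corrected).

Step 1 — column means:
  mean(A) = (8 + 3 + 4 + 5 + 7 + 2) / 6 = 29/6 = 4.8333
  mean(B) = (4 + 3 + 5 + 5 + 6 + 7) / 6 = 30/6 = 5

Step 2 — sample covariance S[i,j] = (1/(n-1)) · Σ_k (x_{k,i} - mean_i) · (x_{k,j} - mean_j), with n-1 = 5.
  S[A,A] = ((3.1667)·(3.1667) + (-1.8333)·(-1.8333) + (-0.8333)·(-0.8333) + (0.1667)·(0.1667) + (2.1667)·(2.1667) + (-2.8333)·(-2.8333)) / 5 = 26.8333/5 = 5.3667
  S[A,B] = ((3.1667)·(-1) + (-1.8333)·(-2) + (-0.8333)·(0) + (0.1667)·(0) + (2.1667)·(1) + (-2.8333)·(2)) / 5 = -3/5 = -0.6
  S[B,B] = ((-1)·(-1) + (-2)·(-2) + (0)·(0) + (0)·(0) + (1)·(1) + (2)·(2)) / 5 = 10/5 = 2

S is symmetric (S[j,i] = S[i,j]). Assembling:

S = [[5.3667, -0.6],
 [-0.6, 2]]
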